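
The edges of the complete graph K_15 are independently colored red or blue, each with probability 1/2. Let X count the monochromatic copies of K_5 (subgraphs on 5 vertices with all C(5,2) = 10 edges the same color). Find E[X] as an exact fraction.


Let X = Σ_S X_S over the C(15, 5) = 3003 subsets S of size 5, where X_S = 1 if the K_5 on S is monochromatic.
For a fixed S, the K_5 on S has C(5, 2) = 10 edges. P[all 10 edges red] = (1/2)^10, and likewise for blue, so P[monochromatic] = 2·(1/2)^10 = 2^{1 − 10} = 1/512.
By linearity: E[X] = C(15, 5) · 2^{1 − 10} = 3003 · 1/512 = 3003/512.
Numerically: E[X] ≈ 5.8652.

E[X] = C(15,5)·2^(1−C(5,2)) = 3003/512 ≈ 5.8652.


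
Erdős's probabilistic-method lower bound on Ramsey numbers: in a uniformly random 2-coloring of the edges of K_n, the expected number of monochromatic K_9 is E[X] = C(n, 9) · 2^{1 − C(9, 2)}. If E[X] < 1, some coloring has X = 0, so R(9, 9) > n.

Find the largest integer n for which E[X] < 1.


We need C(n, 9) · 2^{1 − 36} < 1, i.e. C(n, 9) < 2^{36 − 1} = 34359738368.
Check values of n near the boundary:
  n = 63: C(63, 9) = 23667689815; 23667689815 < 34359738368? YES
  n = 64: C(64, 9) = 27540584512; 27540584512 < 34359738368? YES
  n = 65: C(65, 9) = 31966749880; 31966749880 < 34359738368? YES
  n = 66: C(66, 9) = 37014131440; 37014131440 < 34359738368? NO
The largest n with C(n, 9) < 34359738368 is n = 65 (where E[X] = 3995843735/4294967296 ≈ 0.9303549). Hence R(9, 9) > 65, i.e. R(9, 9) ≥ 66.

Largest n = 65; hence R(9, 9) > 65.


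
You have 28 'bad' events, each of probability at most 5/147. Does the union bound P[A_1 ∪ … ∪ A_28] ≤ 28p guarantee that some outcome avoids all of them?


Union bound: P[∪_{i=1}^{28} A_i] ≤ Σ_i P[A_i] ≤ 28·p = 28·(5/147) = 20/21.
Numerically: 20/21 ≈ 0.95238.
Is 20/21 < 1? YES.
Since P[∪ A_i] ≤ 20/21 < 1, the complement has P[∩ A_i^c] ≥ 1 − 20/21 = 1/21 > 0, so some outcome avoids every A_i.

28·p = 20/21 ≈ 0.95238; existence CERTIFIED by the union bound.


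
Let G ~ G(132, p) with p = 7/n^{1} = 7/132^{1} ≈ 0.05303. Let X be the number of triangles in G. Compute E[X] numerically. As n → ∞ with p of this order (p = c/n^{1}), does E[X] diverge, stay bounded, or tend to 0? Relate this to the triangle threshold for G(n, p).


Number of potential triangles: C(132, 3) = 374660.
Each occurs with probability p³ ≈ (0.05303)³ ≈ 1.4913251e-04.
By linearity: E[X] = C(132, 3)·p³ ≈ 374660 · 1.4913251e-04 ≈ 55.87399.
Here α = 1, so p = 7/n is exactly at the triangle threshold p ~ 1/n. Asymptotically E[X] → c³/6 = 7³/6 = 343/6 ≈ 57.16667, a bounded constant. In this regime the triangle count is asymptotically Poisson(c³/6).

E[X] ≈ 55.87399; in regime p = Θ(1/n^{1}) E[X] stays bounded (at the triangle threshold p ~ 1/n).


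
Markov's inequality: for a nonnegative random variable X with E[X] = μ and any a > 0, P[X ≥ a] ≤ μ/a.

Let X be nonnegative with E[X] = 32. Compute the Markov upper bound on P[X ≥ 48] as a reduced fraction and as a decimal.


μ = E[X] = 32, a = 48.
Markov: P[X ≥ 48] ≤ μ/a = (32)/48 = 2/3.
Numerically: ≈ 0.667.
(Since a = 48 > μ = 32.000, the bound 2/3 is < 1 and informative.)

P[X ≥ 48] ≤ 2/3 ≈ 0.667.


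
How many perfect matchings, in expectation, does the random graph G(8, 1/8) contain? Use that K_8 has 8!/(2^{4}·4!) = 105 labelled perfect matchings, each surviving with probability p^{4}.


K_8 has 8!/(2^{4}·4!) = 105 labelled perfect matchings.
For each such perfect matching H, let X_H = 1 if all 4 edges of H are present in G. Then P[X_H = 1] = p^{4} = (1/8)^{4} = 1/4096.
By linearity of expectation: E[X] = Σ_H E[X_H] = 105 · p^{4} = 105 · 1/4096 = 105/4096.
Numerically: E[X] ≈ 0.025635.

E[X] = 105 · (1/8)^{4} = 105/4096 ≈ 0.025635.


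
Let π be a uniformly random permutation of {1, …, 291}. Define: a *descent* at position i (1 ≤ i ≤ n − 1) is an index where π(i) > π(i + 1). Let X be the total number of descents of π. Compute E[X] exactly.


Write X = Σ X_I over i = 1, …, 290, with X_I the indicator of one descent.
There are 290 indicators.
For each fixed i, the pair (π(i), π(i+1)) is a uniformly random ordered pair of distinct values from {1, …, 291}; by symmetry P[π(i) > π(i+1)] = 1/2.
By linearity: E[X] = 290 · (1/2) = (291 − 1) · (1/2) = 145 ≈ 145.00000.

E[X] = 145 = 145.00000.


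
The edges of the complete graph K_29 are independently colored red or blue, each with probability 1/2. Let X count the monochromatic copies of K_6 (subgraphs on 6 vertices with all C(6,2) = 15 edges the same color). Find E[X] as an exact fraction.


Let X = Σ_S X_S over the C(29, 6) = 475020 subsets S of size 6, where X_S = 1 if the K_6 on S is monochromatic.
For a fixed S, the K_6 on S has C(6, 2) = 15 edges. P[all 15 edges red] = (1/2)^15, and likewise for blue, so P[monochromatic] = 2·(1/2)^15 = 2^{1 − 15} = 1/16384.
Summing: E[X] = C(29, 6) · 2^{1 − 15} = 475020 · 1/16384 = 118755/4096.
Numerically: E[X] ≈ 28.993.

E[X] = C(29,6)·2^(1−C(6,2)) = 118755/4096 ≈ 28.993.


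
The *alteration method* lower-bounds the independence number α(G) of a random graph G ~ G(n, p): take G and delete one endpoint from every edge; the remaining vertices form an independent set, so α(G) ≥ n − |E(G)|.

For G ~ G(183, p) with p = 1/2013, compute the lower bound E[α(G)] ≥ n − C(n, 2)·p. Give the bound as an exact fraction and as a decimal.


E[|E(G)|] = C(183, 2)·p = 16653 · (1/2013) = 91/11.
E[α(G)] ≥ n − E[|E(G)|] = 183 − 91/11 = 1922/11.
Numerically: ≈ 174.72727.
(This is only a lower bound; the true E[α(G)] may be larger.)

E[α(G)] ≥ 1922/11 ≈ 174.72727.


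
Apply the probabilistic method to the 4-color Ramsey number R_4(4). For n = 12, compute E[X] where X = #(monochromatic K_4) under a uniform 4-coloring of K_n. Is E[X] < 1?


E[X] = C(12, 4) · 4^{1 − 6} = 495 · 4^{−5} = 495/1024.
As a reduced fraction: E[X] = 495/1024 ≈ 0.483.
Is E[X] < 1? YES.
Since E[X] < 1, there exists a 4-coloring of K_{12} with no monochromatic K_4; hence R_4(4) > 12.

E[X] = 495/1024 ≈ 0.483; E[X] < 1, so R_4(4) > 12.


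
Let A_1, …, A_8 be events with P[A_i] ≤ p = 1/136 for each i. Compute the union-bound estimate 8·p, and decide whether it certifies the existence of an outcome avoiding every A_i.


Union bound: P[∪_{i=1}^{8} A_i] ≤ Σ_i P[A_i] ≤ 8·p = 8·(1/136) = 1/17.
Numerically: 1/17 ≈ 0.0588.
Is 1/17 < 1? YES.
Since P[∪ A_i] ≤ 1/17 < 1, the complement has P[∩ A_i^c] ≥ 1 − 1/17 = 16/17 > 0, so some outcome avoids every A_i.

8·p = 1/17 ≈ 0.0588; existence CERTIFIED by the union bound.


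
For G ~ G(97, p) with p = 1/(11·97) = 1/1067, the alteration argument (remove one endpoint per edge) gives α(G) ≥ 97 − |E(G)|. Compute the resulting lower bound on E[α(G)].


E[|E(G)|] = C(97, 2)·p = 4656 · (1/1067) = 48/11.
E[α(G)] ≥ n − E[|E(G)|] = 97 − 48/11 = 1019/11.
Numerically: ≈ 92.63636.
(This is only a lower bound; the true E[α(G)] may be larger.)

E[α(G)] ≥ 1019/11 ≈ 92.63636.


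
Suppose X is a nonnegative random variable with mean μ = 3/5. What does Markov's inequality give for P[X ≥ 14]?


μ = E[X] = 3/5, a = 14.
Markov: P[X ≥ 14] ≤ μ/a = (3/5)/14 = 3/70.
Numerically: ≈ 0.042857.
(Since a = 14 > μ = 0.600000, the bound 3/70 is < 1 and informative.)

P[X ≥ 14] ≤ 3/70 ≈ 0.042857.


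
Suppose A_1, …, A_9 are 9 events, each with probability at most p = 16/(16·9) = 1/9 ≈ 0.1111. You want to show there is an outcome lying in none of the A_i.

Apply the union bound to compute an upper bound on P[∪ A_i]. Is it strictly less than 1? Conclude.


Union bound: P[∪_{i=1}^{9} A_i] ≤ Σ_i P[A_i] ≤ 9·p = 9·(1/9) = 1.
Numerically: 1 ≈ 1.0000.
Is 1 < 1? NO.
Since the bound 1 is ≥ 1, the union bound is uninformative here; it does NOT by itself certify existence.

9·p = 1 ≈ 1.0000; existence NOT certified by the union bound.


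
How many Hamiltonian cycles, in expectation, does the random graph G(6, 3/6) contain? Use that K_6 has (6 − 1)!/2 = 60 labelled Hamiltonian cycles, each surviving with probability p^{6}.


K_6 has (6 − 1)!/2 = 60 labelled Hamiltonian cycles.
For each such Hamiltonian cycle H, let X_H = 1 if all 6 edges of H are present in G. Then P[X_H = 1] = p^{6} = (1/2)^{6} = 1/64.
By linearity: E[X] = Σ_H E[X_H] = 60 · p^{6} = 60 · 1/64 = 15/16.
Numerically: E[X] ≈ 0.9375.

E[X] = 60 · (1/2)^{6} = 15/16 ≈ 0.9375.


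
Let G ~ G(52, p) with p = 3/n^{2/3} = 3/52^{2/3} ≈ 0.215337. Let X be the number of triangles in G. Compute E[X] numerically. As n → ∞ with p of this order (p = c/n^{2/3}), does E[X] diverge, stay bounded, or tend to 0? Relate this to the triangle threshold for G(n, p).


Number of potential triangles: C(52, 3) = 22100.
Each occurs with probability p³ ≈ (0.215337)³ ≈ 9.98520710e-03.
By linearity: E[X] = C(52, 3)·p³ ≈ 22100 · 9.98520710e-03 ≈ 220.673077.
Since α = 2/3 < 1, p = c/n^{2/3} ≫ 1/n is above the triangle threshold p ~ 1/n. Asymptotically E[X] ~ (c³/6)·n^{3(1−α)} = (3³/6)·n^{1} → ∞; triangles are abundant w.h.p.

E[X] ≈ 220.673077; in regime p = Θ(1/n^{2/3}) E[X] diverges (above the triangle threshold p ~ 1/n).


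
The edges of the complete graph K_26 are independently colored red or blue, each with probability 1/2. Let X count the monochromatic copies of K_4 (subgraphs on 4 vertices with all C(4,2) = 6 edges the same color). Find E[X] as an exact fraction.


Let X = Σ_S X_S over the C(26, 4) = 14950 subsets S of size 4, where X_S = 1 if the K_4 on S is monochromatic.
For a fixed S, the K_4 on S has C(4, 2) = 6 edges. P[all 6 edges red] = (1/2)^6, and likewise for blue, so P[monochromatic] = 2·(1/2)^6 = 2^{1 − 6} = 1/32.
By linearity of expectation: E[X] = C(26, 4) · 2^{1 − 6} = 14950 · 1/32 = 7475/16.
Numerically: E[X] ≈ 467.1875.

E[X] = C(26,4)·2^(1−C(4,2)) = 7475/16 ≈ 467.1875.


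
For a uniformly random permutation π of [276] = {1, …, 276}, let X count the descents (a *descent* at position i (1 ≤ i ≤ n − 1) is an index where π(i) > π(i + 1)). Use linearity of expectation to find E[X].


Write X = Σ X_I over i = 1, …, 275, with X_I the indicator of one descent.
There are 275 indicators.
For each fixed i, the pair (π(i), π(i+1)) is a uniformly random ordered pair of distinct values from {1, …, 276}; by symmetry P[π(i) > π(i+1)] = 1/2.
By linearity: E[X] = 275 · (1/2) = (276 − 1) · (1/2) = 275/2 ≈ 137.500.

E[X] = 275/2 = 137.500.


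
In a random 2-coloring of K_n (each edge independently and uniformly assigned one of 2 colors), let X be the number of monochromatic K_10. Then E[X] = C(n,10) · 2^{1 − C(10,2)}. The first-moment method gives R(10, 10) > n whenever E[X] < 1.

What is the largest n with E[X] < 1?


We need C(n, 10) · 2^{1 − 45} < 1, i.e. C(n, 10) < 2^{45 − 1} = 17592186044416.
Check values of n near the boundary:
  n = 96: C(96, 10) = 11279926456656; 11279926456656 < 17592186044416? YES
  n = 97: C(97, 10) = 12576469727536; 12576469727536 < 17592186044416? YES
  n = 98: C(98, 10) = 14005614014756; 14005614014756 < 17592186044416? YES
  n = 99: C(99, 10) = 15579278510796; 15579278510796 < 17592186044416? YES
  n = 100: C(100, 10) = 17310309456440; 17310309456440 < 17592186044416? YES
  n = 101: C(101, 10) = 19212541264840; 19212541264840 < 17592186044416? NO
  n = 102: C(102, 10) = 21300860967540; 21300860967540 < 17592186044416? NO
  n = 103: C(103, 10) = 23591276125340; 23591276125340 < 17592186044416? NO
The largest n with C(n, 10) < 17592186044416 is n = 100 (where E[X] = 2163788682055/2199023255552 ≈ 0.9839772). Hence R(10, 10) > 100, i.e. R(10, 10) ≥ 101.

Largest n = 100; hence R(10, 10) > 100.


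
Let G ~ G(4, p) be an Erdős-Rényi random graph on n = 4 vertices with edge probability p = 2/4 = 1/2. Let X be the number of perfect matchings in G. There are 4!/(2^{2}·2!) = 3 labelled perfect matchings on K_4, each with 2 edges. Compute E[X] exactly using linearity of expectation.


K_4 has 4!/(2^{2}·2!) = 3 labelled perfect matchings.
For each such perfect matching H, let X_H = 1 if all 2 edges of H are present in G. Then P[X_H = 1] = p^{2} = (1/2)^{2} = 1/4.
Summing the indicators: E[X] = Σ_H E[X_H] = 3 · p^{2} = 3 · 1/4 = 3/4.
Numerically: E[X] ≈ 0.75.

E[X] = 3 · (1/2)^{2} = 3/4 ≈ 0.75.


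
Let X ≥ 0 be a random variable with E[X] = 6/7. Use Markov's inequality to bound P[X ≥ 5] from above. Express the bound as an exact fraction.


μ = E[X] = 6/7, a = 5.
Markov: P[X ≥ 5] ≤ μ/a = (6/7)/5 = 6/35.
Numerically: ≈ 0.171.
(Since a = 5 > μ = 0.857, the bound 6/35 is < 1 and informative.)

P[X ≥ 5] ≤ 6/35 ≈ 0.171.


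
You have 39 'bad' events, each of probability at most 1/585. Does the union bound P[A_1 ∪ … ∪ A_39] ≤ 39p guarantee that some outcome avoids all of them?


Union bound: P[∪_{i=1}^{39} A_i] ≤ Σ_i P[A_i] ≤ 39·p = 39·(1/585) = 1/15.
Numerically: 1/15 ≈ 0.06667.
Is 1/15 < 1? YES.
Since P[∪ A_i] ≤ 1/15 < 1, the complement has P[∩ A_i^c] ≥ 1 − 1/15 = 14/15 > 0, so some outcome avoids every A_i.

39·p = 1/15 ≈ 0.06667; existence CERTIFIED by the union bound.


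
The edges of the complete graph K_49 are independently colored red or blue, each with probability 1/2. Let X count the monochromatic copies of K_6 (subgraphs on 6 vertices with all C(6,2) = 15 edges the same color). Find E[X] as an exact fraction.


Let X = Σ_S X_S over the C(49, 6) = 13983816 subsets S of size 6, where X_S = 1 if the K_6 on S is monochromatic.
For a fixed S, the K_6 on S has C(6, 2) = 15 edges. P[all 15 edges red] = (1/2)^15, and likewise for blue, so P[monochromatic] = 2·(1/2)^15 = 2^{1 − 15} = 1/16384.
By linearity of expectation: E[X] = C(49, 6) · 2^{1 − 15} = 13983816 · 1/16384 = 1747977/2048.
Numerically: E[X] ≈ 853.50439.

E[X] = C(49,6)·2^(1−C(6,2)) = 1747977/2048 ≈ 853.50439.


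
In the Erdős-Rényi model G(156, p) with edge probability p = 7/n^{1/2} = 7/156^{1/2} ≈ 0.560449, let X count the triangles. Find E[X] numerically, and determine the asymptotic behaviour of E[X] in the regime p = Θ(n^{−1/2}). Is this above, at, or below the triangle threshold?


Number of potential triangles: C(156, 3) = 620620.
Each occurs with probability p³ ≈ (0.560449)³ ≈ 1.76038323e-01.
By linearity: E[X] = C(156, 3)·p³ ≈ 620620 · 1.76038323e-01 ≈ 109252.903979.
Since α = 1/2 < 1, p = c/n^{1/2} ≫ 1/n is above the triangle threshold p ~ 1/n. Asymptotically E[X] ~ (c³/6)·n^{3(1−α)} = (7³/6)·n^{1.5} → ∞; triangles are abundant w.h.p.

E[X] ≈ 109252.903979; in regime p = Θ(1/n^{1/2}) E[X] diverges (above the triangle threshold p ~ 1/n).


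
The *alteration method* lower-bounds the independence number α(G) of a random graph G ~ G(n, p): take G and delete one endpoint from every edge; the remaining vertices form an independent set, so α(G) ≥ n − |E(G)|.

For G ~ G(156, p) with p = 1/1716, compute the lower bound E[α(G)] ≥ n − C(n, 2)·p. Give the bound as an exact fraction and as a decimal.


E[|E(G)|] = C(156, 2)·p = 12090 · (1/1716) = 155/22.
E[α(G)] ≥ n − E[|E(G)|] = 156 − 155/22 = 3277/22.
Numerically: ≈ 148.95455.
(This is only a lower bound; the true E[α(G)] may be larger.)

E[α(G)] ≥ 3277/22 ≈ 148.95455.


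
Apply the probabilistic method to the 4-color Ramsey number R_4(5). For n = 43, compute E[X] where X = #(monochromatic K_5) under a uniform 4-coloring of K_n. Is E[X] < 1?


E[X] = C(43, 5) · 4^{1 − 10} = 962598 · 4^{−9} = 962598/262144.
As a reduced fraction: E[X] = 481299/131072 ≈ 3.6720.
Is E[X] < 1? NO.
Since E[X] ≥ 1, the first-moment bound is inconclusive at n = 43; it does NOT by itself certify R_4(5) > 43.

E[X] = 481299/131072 ≈ 3.6720; E[X] ≥ 1; first-moment method inconclusive here.


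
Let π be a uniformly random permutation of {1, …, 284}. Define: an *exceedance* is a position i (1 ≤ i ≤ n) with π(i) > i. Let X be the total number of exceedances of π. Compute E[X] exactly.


Write X = Σ_{i=1}^{284} X_i, where X_i = 1_{π(i) > i}.
For each fixed i, π(i) is uniform over {1, …, 284} (marginal of a uniform permutation), so P[π(i) > i] = (n − i)/n. Summing: Σ_{i=1}^{284} (n − i)/n = (0 + 1 + … + 283)/284 = 284(284 − 1)/(2·284) = (284 − 1)/2.
Hence E[X] = Σ_{i=1}^{284} (284 − i)/284 = 283/2 ≈ 141.5000.

E[X] = 283/2 = 141.5000.


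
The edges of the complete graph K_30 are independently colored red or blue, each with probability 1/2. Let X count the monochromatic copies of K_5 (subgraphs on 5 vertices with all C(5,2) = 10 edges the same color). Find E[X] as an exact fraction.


Let X = Σ_S X_S over the C(30, 5) = 142506 subsets S of size 5, where X_S = 1 if the K_5 on S is monochromatic.
For a fixed S, the K_5 on S has C(5, 2) = 10 edges. P[all 10 edges red] = (1/2)^10, and likewise for blue, so P[monochromatic] = 2·(1/2)^10 = 2^{1 − 10} = 1/512.
By linearity: E[X] = C(30, 5) · 2^{1 − 10} = 142506 · 1/512 = 71253/256.
Numerically: E[X] ≈ 278.332031.

E[X] = C(30,5)·2^(1−C(5,2)) = 71253/256 ≈ 278.332031.


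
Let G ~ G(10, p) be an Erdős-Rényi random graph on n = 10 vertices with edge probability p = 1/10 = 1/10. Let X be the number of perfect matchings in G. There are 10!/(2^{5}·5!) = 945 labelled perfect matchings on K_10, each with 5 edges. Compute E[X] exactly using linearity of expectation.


K_10 has 10!/(2^{5}·5!) = 945 labelled perfect matchings.
For each such perfect matching H, let X_H = 1 if all 5 edges of H are present in G. Then P[X_H = 1] = p^{5} = (1/10)^{5} = 1/100000.
By linearity: E[X] = Σ_H E[X_H] = 945 · p^{5} = 945 · 1/100000 = 189/20000.
Numerically: E[X] ≈ 0.00945.

E[X] = 945 · (1/10)^{5} = 189/20000 ≈ 0.00945.


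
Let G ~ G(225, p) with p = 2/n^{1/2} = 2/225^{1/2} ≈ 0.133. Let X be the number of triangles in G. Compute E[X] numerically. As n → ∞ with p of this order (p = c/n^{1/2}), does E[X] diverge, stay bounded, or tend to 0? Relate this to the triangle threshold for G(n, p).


Number of potential triangles: C(225, 3) = 1873200.
Each occurs with probability p³ ≈ (0.133)³ ≈ 2.37037e-03.
By linearity: E[X] = C(225, 3)·p³ ≈ 1873200 · 2.37037e-03 ≈ 4440.178.
Since α = 1/2 < 1, p = c/n^{1/2} ≫ 1/n is above the triangle threshold p ~ 1/n. Asymptotically E[X] ~ (c³/6)·n^{3(1−α)} = (2³/6)·n^{1.5} → ∞; triangles are abundant w.h.p.

E[X] ≈ 4440.178; in regime p = Θ(1/n^{1/2}) E[X] diverges (above the triangle threshold p ~ 1/n).


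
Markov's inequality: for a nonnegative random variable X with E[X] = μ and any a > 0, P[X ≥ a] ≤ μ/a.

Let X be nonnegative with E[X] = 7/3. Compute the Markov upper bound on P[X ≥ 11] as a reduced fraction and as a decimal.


μ = E[X] = 7/3, a = 11.
Markov: P[X ≥ 11] ≤ μ/a = (7/3)/11 = 7/33.
Numerically: ≈ 0.21212.
(Since a = 11 > μ = 2.33333, the bound 7/33 is < 1 and informative.)

P[X ≥ 11] ≤ 7/33 ≈ 0.21212.


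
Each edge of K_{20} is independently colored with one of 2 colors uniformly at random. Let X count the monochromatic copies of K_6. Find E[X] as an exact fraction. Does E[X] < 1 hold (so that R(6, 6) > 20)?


E[X] = C(20, 6) · 2^{1 − 15} = 38760 · 2^{−14} = 38760/16384.
As a reduced fraction: E[X] = 4845/2048 ≈ 2.3657227.
Is E[X] < 1? NO.
Since E[X] ≥ 1, the first-moment bound is inconclusive at n = 20; it does NOT by itself certify R(6, 6) > 20.

E[X] = 4845/2048 ≈ 2.3657227; E[X] ≥ 1; first-moment method inconclusive here.


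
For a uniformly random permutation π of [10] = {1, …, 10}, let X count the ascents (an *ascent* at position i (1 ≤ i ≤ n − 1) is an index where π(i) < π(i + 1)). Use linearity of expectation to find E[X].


Write X = Σ X_I over i = 1, …, 9, with X_I the indicator of one ascent.
There are 9 indicators.
For each fixed i, the pair (π(i), π(i+1)) is a uniformly random ordered pair of distinct values from {1, …, 10}; by symmetry P[π(i) < π(i+1)] = 1/2.
By linearity: E[X] = 9 · (1/2) = (10 − 1) · (1/2) = 9/2 ≈ 4.500.

E[X] = 9/2 = 4.500.


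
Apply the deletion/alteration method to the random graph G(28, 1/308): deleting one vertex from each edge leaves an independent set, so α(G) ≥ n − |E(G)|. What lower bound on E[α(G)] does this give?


E[|E(G)|] = C(28, 2)·p = 378 · (1/308) = 27/22.
E[α(G)] ≥ n − E[|E(G)|] = 28 − 27/22 = 589/22.
Numerically: ≈ 26.773.
(This is only a lower bound; the true E[α(G)] may be larger.)

E[α(G)] ≥ 589/22 ≈ 26.773.


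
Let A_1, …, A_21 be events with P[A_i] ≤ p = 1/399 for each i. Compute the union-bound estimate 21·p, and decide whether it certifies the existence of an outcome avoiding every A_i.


Union bound: P[∪_{i=1}^{21} A_i] ≤ Σ_i P[A_i] ≤ 21·p = 21·(1/399) = 1/19.
Numerically: 1/19 ≈ 0.053.
Is 1/19 < 1? YES.
Since P[∪ A_i] ≤ 1/19 < 1, the complement has P[∩ A_i^c] ≥ 1 − 1/19 = 18/19 > 0, so some outcome avoids every A_i.

21·p = 1/19 ≈ 0.053; existence CERTIFIED by the union bound.


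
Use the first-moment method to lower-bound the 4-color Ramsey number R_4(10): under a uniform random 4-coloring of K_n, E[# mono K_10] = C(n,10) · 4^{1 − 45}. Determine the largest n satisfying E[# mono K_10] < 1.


We need C(n, 10) · 4^{1 − 45} < 1, i.e. C(n, 10) < 4^{45 − 1} = 309485009821345068724781056.
Check values of n near the boundary:
  n = 2019: C(2019, 10) = 303322949179835278009229628; 303322949179835278009229628 < 309485009821345068724781056? YES
  n = 2020: C(2020, 10) = 304832018578739931133653656; 304832018578739931133653656 < 309485009821345068724781056? YES
  n = 2021: C(2021, 10) = 306347841644770462864800616; 306347841644770462864800616 < 309485009821345068724781056? YES
  n = 2022: C(2022, 10) = 307870445231474093395937796; 307870445231474093395937796 < 309485009821345068724781056? YES
  n = 2023: C(2023, 10) = 309399856285778485315440716; 309399856285778485315440716 < 309485009821345068724781056? YES
  n = 2024: C(2024, 10) = 310936101848269937576192656; 310936101848269937576192656 < 309485009821345068724781056? NO
The largest n with C(n, 10) < 309485009821345068724781056 is n = 2023 (where E[X] = 77349964071444621328860179/77371252455336267181195264 ≈ 0.999725). Hence R_4(10) > 2023, i.e. R_4(10) ≥ 2024.

Largest n = 2023; hence R_4(10) > 2023.


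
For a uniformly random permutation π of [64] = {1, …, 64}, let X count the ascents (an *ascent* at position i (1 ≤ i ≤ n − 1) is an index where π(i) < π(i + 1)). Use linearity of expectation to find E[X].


Write X = Σ X_I over i = 1, …, 63, with X_I the indicator of one ascent.
There are 63 indicators.
For each fixed i, the pair (π(i), π(i+1)) is a uniformly random ordered pair of distinct values from {1, …, 64}; by symmetry P[π(i) < π(i+1)] = 1/2.
By linearity: E[X] = 63 · (1/2) = (64 − 1) · (1/2) = 63/2 ≈ 31.50000.

E[X] = 63/2 = 31.50000.


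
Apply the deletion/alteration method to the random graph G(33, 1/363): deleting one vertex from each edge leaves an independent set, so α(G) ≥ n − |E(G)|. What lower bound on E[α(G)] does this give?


E[|E(G)|] = C(33, 2)·p = 528 · (1/363) = 16/11.
E[α(G)] ≥ n − E[|E(G)|] = 33 − 16/11 = 347/11.
Numerically: ≈ 31.54545.
(This is only a lower bound; the true E[α(G)] may be larger.)

E[α(G)] ≥ 347/11 ≈ 31.54545.


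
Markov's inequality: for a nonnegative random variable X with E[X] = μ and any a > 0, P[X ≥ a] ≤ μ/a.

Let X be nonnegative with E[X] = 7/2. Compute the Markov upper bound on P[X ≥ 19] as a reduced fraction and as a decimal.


μ = E[X] = 7/2, a = 19.
Markov: P[X ≥ 19] ≤ μ/a = (7/2)/19 = 7/38.
Numerically: ≈ 0.184211.
(Since a = 19 > μ = 3.500000, the bound 7/38 is < 1 and informative.)

P[X ≥ 19] ≤ 7/38 ≈ 0.184211.


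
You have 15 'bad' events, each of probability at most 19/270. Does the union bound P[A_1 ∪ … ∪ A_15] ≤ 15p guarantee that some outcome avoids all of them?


Union bound: P[∪_{i=1}^{15} A_i] ≤ Σ_i P[A_i] ≤ 15·p = 15·(19/270) = 19/18.
Numerically: 19/18 ≈ 1.055556.
Is 19/18 < 1? NO.
Since the bound 19/18 is ≥ 1, the union bound is uninformative here; it does NOT by itself certify existence.

15·p = 19/18 ≈ 1.055556; existence NOT certified by the union bound.


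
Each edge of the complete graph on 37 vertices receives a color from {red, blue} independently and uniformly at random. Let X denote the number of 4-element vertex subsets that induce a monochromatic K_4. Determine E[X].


Let X = Σ_S X_S over the C(37, 4) = 66045 subsets S of size 4, where X_S = 1 if the K_4 on S is monochromatic.
For a fixed S, the K_4 on S has C(4, 2) = 6 edges. P[all 6 edges red] = (1/2)^6, and likewise for blue, so P[monochromatic] = 2·(1/2)^6 = 2^{1 − 6} = 1/32.
By linearity: E[X] = C(37, 4) · 2^{1 − 6} = 66045 · 1/32 = 66045/32.
Numerically: E[X] ≈ 2063.90625.

E[X] = C(37,4)·2^(1−C(4,2)) = 66045/32 ≈ 2063.90625.


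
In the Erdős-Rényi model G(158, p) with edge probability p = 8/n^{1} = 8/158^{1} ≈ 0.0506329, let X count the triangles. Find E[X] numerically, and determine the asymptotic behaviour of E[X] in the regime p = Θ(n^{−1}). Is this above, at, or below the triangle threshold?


Number of potential triangles: C(158, 3) = 644956.
Each occurs with probability p³ ≈ (0.0506329)³ ≈ 1.29807175e-04.
By linearity: E[X] = C(158, 3)·p³ ≈ 644956 · 1.29807175e-04 ≈ 83.719917.
Here α = 1, so p = 8/n is exactly at the triangle threshold p ~ 1/n. Asymptotically E[X] → c³/6 = 8³/6 = 256/3 ≈ 85.333333, a bounded constant. In this regime the triangle count is asymptotically Poisson(c³/6).

E[X] ≈ 83.719917; in regime p = Θ(1/n^{1}) E[X] stays bounded (at the triangle threshold p ~ 1/n).


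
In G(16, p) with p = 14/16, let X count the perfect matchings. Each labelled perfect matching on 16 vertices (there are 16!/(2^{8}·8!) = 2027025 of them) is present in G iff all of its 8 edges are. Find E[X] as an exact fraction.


K_16 has 16!/(2^{8}·8!) = 2027025 labelled perfect matchings.
For each such perfect matching H, let X_H = 1 if all 8 edges of H are present in G. Then P[X_H = 1] = p^{8} = (7/8)^{8} = 5764801/16777216.
By linearity of expectation: E[X] = Σ_H E[X_H] = 2027025 · p^{8} = 2027025 · 5764801/16777216 = 11685395747025/16777216.
Numerically: E[X] ≈ 696504.

E[X] = 2027025 · (7/8)^{8} = 11685395747025/16777216 ≈ 696504.


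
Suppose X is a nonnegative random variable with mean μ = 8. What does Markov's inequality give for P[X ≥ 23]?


μ = E[X] = 8, a = 23.
Markov: P[X ≥ 23] ≤ μ/a = (8)/23 = 8/23.
Numerically: ≈ 0.34783.
(Since a = 23 > μ = 8.00000, the bound 8/23 is < 1 and informative.)

P[X ≥ 23] ≤ 8/23 ≈ 0.34783.


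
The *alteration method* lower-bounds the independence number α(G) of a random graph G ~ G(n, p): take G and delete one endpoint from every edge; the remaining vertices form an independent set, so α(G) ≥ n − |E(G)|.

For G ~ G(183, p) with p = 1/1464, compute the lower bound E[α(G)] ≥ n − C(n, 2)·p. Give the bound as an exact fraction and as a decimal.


E[|E(G)|] = C(183, 2)·p = 16653 · (1/1464) = 91/8.
E[α(G)] ≥ n − E[|E(G)|] = 183 − 91/8 = 1373/8.
Numerically: ≈ 171.625000.
(This is only a lower bound; the true E[α(G)] may be larger.)

E[α(G)] ≥ 1373/8 ≈ 171.625000.


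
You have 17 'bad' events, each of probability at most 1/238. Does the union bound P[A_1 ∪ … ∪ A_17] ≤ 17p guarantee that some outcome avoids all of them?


Union bound: P[∪_{i=1}^{17} A_i] ≤ Σ_i P[A_i] ≤ 17·p = 17·(1/238) = 1/14.
Numerically: 1/14 ≈ 0.07143.
Is 1/14 < 1? YES.
Since P[∪ A_i] ≤ 1/14 < 1, the complement has P[∩ A_i^c] ≥ 1 − 1/14 = 13/14 > 0, so some outcome avoids every A_i.

17·p = 1/14 ≈ 0.07143; existence CERTIFIED by the union bound.


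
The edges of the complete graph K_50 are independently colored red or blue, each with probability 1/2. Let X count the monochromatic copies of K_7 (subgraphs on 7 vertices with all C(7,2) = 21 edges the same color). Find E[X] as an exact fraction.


Let X = Σ_S X_S over the C(50, 7) = 99884400 subsets S of size 7, where X_S = 1 if the K_7 on S is monochromatic.
For a fixed S, the K_7 on S has C(7, 2) = 21 edges. P[all 21 edges red] = (1/2)^21, and likewise for blue, so P[monochromatic] = 2·(1/2)^21 = 2^{1 − 21} = 1/1048576.
Summing: E[X] = C(50, 7) · 2^{1 − 21} = 99884400 · 1/1048576 = 6242775/65536.
Numerically: E[X] ≈ 95.25719.

E[X] = C(50,7)·2^(1−C(7,2)) = 6242775/65536 ≈ 95.25719.


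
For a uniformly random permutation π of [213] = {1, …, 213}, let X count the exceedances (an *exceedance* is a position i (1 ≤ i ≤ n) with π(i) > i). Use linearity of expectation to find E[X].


Write X = Σ_{i=1}^{213} X_i, where X_i = 1_{π(i) > i}.
For each fixed i, π(i) is uniform over {1, …, 213} (marginal of a uniform permutation), so P[π(i) > i] = (n − i)/n. Summing: Σ_{i=1}^{213} (n − i)/n = (0 + 1 + … + 212)/213 = 213(213 − 1)/(2·213) = (213 − 1)/2.
Hence E[X] = Σ_{i=1}^{213} (213 − i)/213 = 106 ≈ 106.000000.

E[X] = 106 = 106.000000.


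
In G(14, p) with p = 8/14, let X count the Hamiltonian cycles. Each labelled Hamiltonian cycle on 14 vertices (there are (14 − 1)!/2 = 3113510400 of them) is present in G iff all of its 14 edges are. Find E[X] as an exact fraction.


K_14 has (14 − 1)!/2 = 3113510400 labelled Hamiltonian cycles.
For each such Hamiltonian cycle H, let X_H = 1 if all 14 edges of H are present in G. Then P[X_H = 1] = p^{14} = (4/7)^{14} = 268435456/678223072849.
Summing the indicators: E[X] = Σ_H E[X_H] = 3113510400 · p^{14} = 3113510400 · 268435456/678223072849 = 119396654854963200/96889010407.
Numerically: E[X] ≈ 1.232e+06.

E[X] = 3113510400 · (4/7)^{14} = 119396654854963200/96889010407 ≈ 1.232e+06.


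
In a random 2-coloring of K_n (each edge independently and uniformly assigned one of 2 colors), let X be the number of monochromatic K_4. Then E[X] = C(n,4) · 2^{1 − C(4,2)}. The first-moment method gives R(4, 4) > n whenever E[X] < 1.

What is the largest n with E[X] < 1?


We need C(n, 4) · 2^{1 − 6} < 1, i.e. C(n, 4) < 2^{6 − 1} = 32.
Check values of n near the boundary:
  n = 4: C(4, 4) = 1; 1 < 32? YES
  n = 5: C(5, 4) = 5; 5 < 32? YES
  n = 6: C(6, 4) = 15; 15 < 32? YES
  n = 7: C(7, 4) = 35; 35 < 32? NO
  n = 8: C(8, 4) = 70; 70 < 32? NO
  n = 9: C(9, 4) = 126; 126 < 32? NO
The largest n with C(n, 4) < 32 is n = 6 (where E[X] = 15/32 ≈ 0.4688). Hence R(4, 4) > 6, i.e. R(4, 4) ≥ 7.

Largest n = 6; hence R(4, 4) > 6.


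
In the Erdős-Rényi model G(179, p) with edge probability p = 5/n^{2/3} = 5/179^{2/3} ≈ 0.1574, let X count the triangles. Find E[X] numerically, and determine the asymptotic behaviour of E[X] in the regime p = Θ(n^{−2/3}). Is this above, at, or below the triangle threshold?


Number of potential triangles: C(179, 3) = 939929.
Each occurs with probability p³ ≈ (0.1574)³ ≈ 3.901252e-03.
By linearity: E[X] = C(179, 3)·p³ ≈ 939929 · 3.901252e-03 ≈ 3666.8994.
Since α = 2/3 < 1, p = c/n^{2/3} ≫ 1/n is above the triangle threshold p ~ 1/n. Asymptotically E[X] ~ (c³/6)·n^{3(1−α)} = (5³/6)·n^{1} → ∞; triangles are abundant w.h.p.

E[X] ≈ 3666.8994; in regime p = Θ(1/n^{2/3}) E[X] diverges (above the triangle threshold p ~ 1/n).


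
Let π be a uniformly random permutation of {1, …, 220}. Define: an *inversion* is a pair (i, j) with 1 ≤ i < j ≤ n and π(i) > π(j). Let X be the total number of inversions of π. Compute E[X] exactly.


Write X = Σ X_I over the C(220, 2) = 24090 pairs i < j, with X_I the indicator of one inversion.
There are 24090 indicators.
For each fixed pair i < j, the values π(i) and π(j) are two distinct elements of {1, …, 220} in uniformly random order; by symmetry P[π(i) > π(j)] = 1/2.
By linearity: E[X] = 24090 · (1/2) = C(220, 2) · (1/2) = 24090/2 = 12045 ≈ 12045.000000.

E[X] = 12045 = 12045.000000.


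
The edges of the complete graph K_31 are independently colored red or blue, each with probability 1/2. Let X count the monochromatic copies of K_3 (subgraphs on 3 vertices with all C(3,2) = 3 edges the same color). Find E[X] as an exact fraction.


Let X = Σ_S X_S over the C(31, 3) = 4495 subsets S of size 3, where X_S = 1 if the K_3 on S is monochromatic.
For a fixed S, the K_3 on S has C(3, 2) = 3 edges. P[all 3 edges red] = (1/2)^3, and likewise for blue, so P[monochromatic] = 2·(1/2)^3 = 2^{1 − 3} = 1/4.
By linearity of expectation: E[X] = C(31, 3) · 2^{1 − 3} = 4495 · 1/4 = 4495/4.
Numerically: E[X] ≈ 1123.750000.

E[X] = C(31,3)·2^(1−C(3,2)) = 4495/4 ≈ 1123.750000.


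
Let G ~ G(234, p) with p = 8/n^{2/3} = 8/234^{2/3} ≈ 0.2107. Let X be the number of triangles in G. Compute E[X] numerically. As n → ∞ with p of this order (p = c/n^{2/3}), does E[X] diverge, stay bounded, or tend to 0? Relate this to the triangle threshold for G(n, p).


Number of potential triangles: C(234, 3) = 2108184.
Each occurs with probability p³ ≈ (0.2107)³ ≈ 9.350573e-03.
By linearity: E[X] = C(234, 3)·p³ ≈ 2108184 · 9.350573e-03 ≈ 19712.7293.
Since α = 2/3 < 1, p = c/n^{2/3} ≫ 1/n is above the triangle threshold p ~ 1/n. Asymptotically E[X] ~ (c³/6)·n^{3(1−α)} = (8³/6)·n^{1} → ∞; triangles are abundant w.h.p.

E[X] ≈ 19712.7293; in regime p = Θ(1/n^{2/3}) E[X] diverges (above the triangle threshold p ~ 1/n).


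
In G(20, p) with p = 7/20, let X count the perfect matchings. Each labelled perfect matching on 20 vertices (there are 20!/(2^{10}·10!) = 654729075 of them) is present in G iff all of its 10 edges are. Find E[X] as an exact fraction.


K_20 has 20!/(2^{10}·10!) = 654729075 labelled perfect matchings.
For each such perfect matching H, let X_H = 1 if all 10 edges of H are present in G. Then P[X_H = 1] = p^{10} = (7/20)^{10} = 282475249/10240000000000.
Summing the indicators: E[X] = Σ_H E[X_H] = 654729075 · p^{10} = 654729075 · 282475249/10240000000000 = 7397790339526587/409600000000.
Numerically: E[X] ≈ 18061.

E[X] = 654729075 · (7/20)^{10} = 7397790339526587/409600000000 ≈ 18061.


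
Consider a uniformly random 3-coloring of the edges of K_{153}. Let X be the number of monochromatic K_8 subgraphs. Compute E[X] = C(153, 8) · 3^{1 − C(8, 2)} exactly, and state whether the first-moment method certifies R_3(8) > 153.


E[X] = C(153, 8) · 3^{1 − 28} = 6183023199255 · 3^{−27} = 6183023199255/7625597484987.
As a reduced fraction: E[X] = 687002577695/847288609443 ≈ 0.811.
Is E[X] < 1? YES.
Since E[X] < 1, there exists a 3-coloring of K_{153} with no monochromatic K_8; hence R_3(8) > 153.

E[X] = 687002577695/847288609443 ≈ 0.811; E[X] < 1, so R_3(8) > 153.


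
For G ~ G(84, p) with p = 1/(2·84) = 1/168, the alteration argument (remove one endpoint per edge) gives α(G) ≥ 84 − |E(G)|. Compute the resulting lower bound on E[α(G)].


E[|E(G)|] = C(84, 2)·p = 3486 · (1/168) = 83/4.
E[α(G)] ≥ n − E[|E(G)|] = 84 − 83/4 = 253/4.
Numerically: ≈ 63.250.
(This is only a lower bound; the true E[α(G)] may be larger.)

E[α(G)] ≥ 253/4 ≈ 63.250.


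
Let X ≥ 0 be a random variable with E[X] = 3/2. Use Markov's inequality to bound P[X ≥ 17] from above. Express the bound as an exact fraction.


μ = E[X] = 3/2, a = 17.
Markov: P[X ≥ 17] ≤ μ/a = (3/2)/17 = 3/34.
Numerically: ≈ 0.0882.
(Since a = 17 > μ = 1.5000, the bound 3/34 is < 1 and informative.)

P[X ≥ 17] ≤ 3/34 ≈ 0.0882.


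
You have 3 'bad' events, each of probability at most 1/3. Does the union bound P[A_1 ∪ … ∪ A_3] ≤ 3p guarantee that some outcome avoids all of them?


Union bound: P[∪_{i=1}^{3} A_i] ≤ Σ_i P[A_i] ≤ 3·p = 3·(1/3) = 1.
Numerically: 1 ≈ 1.0000000.
Is 1 < 1? NO.
Since the bound 1 is ≥ 1, the union bound is uninformative here; it does NOT by itself certify existence.

3·p = 1 ≈ 1.0000000; existence NOT certified by the union bound.


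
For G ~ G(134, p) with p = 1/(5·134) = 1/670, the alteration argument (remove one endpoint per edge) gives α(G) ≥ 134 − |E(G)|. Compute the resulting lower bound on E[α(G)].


E[|E(G)|] = C(134, 2)·p = 8911 · (1/670) = 133/10.
E[α(G)] ≥ n − E[|E(G)|] = 134 − 133/10 = 1207/10.
Numerically: ≈ 120.70000.
(This is only a lower bound; the true E[α(G)] may be larger.)

E[α(G)] ≥ 1207/10 ≈ 120.70000.


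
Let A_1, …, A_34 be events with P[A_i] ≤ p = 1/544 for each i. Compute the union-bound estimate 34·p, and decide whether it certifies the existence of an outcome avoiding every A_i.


Union bound: P[∪_{i=1}^{34} A_i] ≤ Σ_i P[A_i] ≤ 34·p = 34·(1/544) = 1/16.
Numerically: 1/16 ≈ 0.06250.
Is 1/16 < 1? YES.
Since P[∪ A_i] ≤ 1/16 < 1, the complement has P[∩ A_i^c] ≥ 1 − 1/16 = 15/16 > 0, so some outcome avoids every A_i.

34·p = 1/16 ≈ 0.06250; existence CERTIFIED by the union bound.


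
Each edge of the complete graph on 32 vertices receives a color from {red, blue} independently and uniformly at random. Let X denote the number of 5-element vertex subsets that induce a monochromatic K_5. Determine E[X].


Let X = Σ_S X_S over the C(32, 5) = 201376 subsets S of size 5, where X_S = 1 if the K_5 on S is monochromatic.
For a fixed S, the K_5 on S has C(5, 2) = 10 edges. P[all 10 edges red] = (1/2)^10, and likewise for blue, so P[monochromatic] = 2·(1/2)^10 = 2^{1 − 10} = 1/512.
By linearity: E[X] = C(32, 5) · 2^{1 − 10} = 201376 · 1/512 = 6293/16.
Numerically: E[X] ≈ 393.312500.

E[X] = C(32,5)·2^(1−C(5,2)) = 6293/16 ≈ 393.312500.


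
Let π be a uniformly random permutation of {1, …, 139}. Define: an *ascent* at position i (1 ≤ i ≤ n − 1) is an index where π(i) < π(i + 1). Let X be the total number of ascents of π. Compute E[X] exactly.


Write X = Σ X_I over i = 1, …, 138, with X_I the indicator of one ascent.
There are 138 indicators.
For each fixed i, the pair (π(i), π(i+1)) is a uniformly random ordered pair of distinct values from {1, …, 139}; by symmetry P[π(i) < π(i+1)] = 1/2.
By linearity: E[X] = 138 · (1/2) = (139 − 1) · (1/2) = 69 ≈ 69.000000.

E[X] = 69 = 69.000000.


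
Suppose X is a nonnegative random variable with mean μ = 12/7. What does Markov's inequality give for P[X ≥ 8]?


μ = E[X] = 12/7, a = 8.
Markov: P[X ≥ 8] ≤ μ/a = (12/7)/8 = 3/14.
Numerically: ≈ 0.2143.
(Since a = 8 > μ = 1.7143, the bound 3/14 is < 1 and informative.)

P[X ≥ 8] ≤ 3/14 ≈ 0.2143.


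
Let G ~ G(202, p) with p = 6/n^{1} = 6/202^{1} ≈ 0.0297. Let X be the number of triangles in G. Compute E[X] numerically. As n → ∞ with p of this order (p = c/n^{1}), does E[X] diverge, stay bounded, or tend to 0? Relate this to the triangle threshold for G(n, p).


Number of potential triangles: C(202, 3) = 1353400.
Each occurs with probability p³ ≈ (0.0297)³ ≈ 2.62059e-05.
By linearity: E[X] = C(202, 3)·p³ ≈ 1353400 · 2.62059e-05 ≈ 35.467.
Here α = 1, so p = 6/n is exactly at the triangle threshold p ~ 1/n. Asymptotically E[X] → c³/6 = 6³/6 = 36 ≈ 36.000, a bounded constant. In this regime the triangle count is asymptotically Poisson(c³/6).

E[X] ≈ 35.467; in regime p = Θ(1/n^{1}) E[X] stays bounded (at the triangle threshold p ~ 1/n).


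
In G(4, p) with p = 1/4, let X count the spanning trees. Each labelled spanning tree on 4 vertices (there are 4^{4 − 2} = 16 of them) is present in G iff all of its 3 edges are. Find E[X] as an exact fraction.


K_4 has 4^{4 − 2} = 16 labelled spanning trees.
For each such spanning tree H, let X_H = 1 if all 3 edges of H are present in G. Then P[X_H = 1] = p^{3} = (1/4)^{3} = 1/64.
By linearity of expectation: E[X] = Σ_H E[X_H] = 16 · p^{3} = 16 · 1/64 = 1/4.
Numerically: E[X] ≈ 0.25.

E[X] = 16 · (1/4)^{3} = 1/4 ≈ 0.25.


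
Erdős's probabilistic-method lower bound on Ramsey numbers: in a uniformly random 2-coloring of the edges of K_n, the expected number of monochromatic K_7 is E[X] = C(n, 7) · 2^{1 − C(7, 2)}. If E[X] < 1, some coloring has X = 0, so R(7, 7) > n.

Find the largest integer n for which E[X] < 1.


We need C(n, 7) · 2^{1 − 21} < 1, i.e. C(n, 7) < 2^{21 − 1} = 1048576.
Check values of n near the boundary:
  n = 25: C(25, 7) = 480700; 480700 < 1048576? YES
  n = 26: C(26, 7) = 657800; 657800 < 1048576? YES
  n = 27: C(27, 7) = 888030; 888030 < 1048576? YES
  n = 28: C(28, 7) = 1184040; 1184040 < 1048576? NO
The largest n with C(n, 7) < 1048576 is n = 27 (where E[X] = 444015/524288 ≈ 0.847). Hence R(7, 7) > 27, i.e. R(7, 7) ≥ 28.

Largest n = 27; hence R(7, 7) > 27.
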